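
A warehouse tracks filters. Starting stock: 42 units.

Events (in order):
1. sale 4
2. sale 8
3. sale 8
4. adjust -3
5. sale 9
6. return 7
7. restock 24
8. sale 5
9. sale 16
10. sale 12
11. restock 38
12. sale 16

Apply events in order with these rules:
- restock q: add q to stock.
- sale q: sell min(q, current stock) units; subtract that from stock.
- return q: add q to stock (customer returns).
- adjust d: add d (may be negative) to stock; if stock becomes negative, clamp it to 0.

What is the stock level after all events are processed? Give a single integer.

Answer: 30

Derivation:
Processing events:
Start: stock = 42
  Event 1 (sale 4): sell min(4,42)=4. stock: 42 - 4 = 38. total_sold = 4
  Event 2 (sale 8): sell min(8,38)=8. stock: 38 - 8 = 30. total_sold = 12
  Event 3 (sale 8): sell min(8,30)=8. stock: 30 - 8 = 22. total_sold = 20
  Event 4 (adjust -3): 22 + -3 = 19
  Event 5 (sale 9): sell min(9,19)=9. stock: 19 - 9 = 10. total_sold = 29
  Event 6 (return 7): 10 + 7 = 17
  Event 7 (restock 24): 17 + 24 = 41
  Event 8 (sale 5): sell min(5,41)=5. stock: 41 - 5 = 36. total_sold = 34
  Event 9 (sale 16): sell min(16,36)=16. stock: 36 - 16 = 20. total_sold = 50
  Event 10 (sale 12): sell min(12,20)=12. stock: 20 - 12 = 8. total_sold = 62
  Event 11 (restock 38): 8 + 38 = 46
  Event 12 (sale 16): sell min(16,46)=16. stock: 46 - 16 = 30. total_sold = 78
Final: stock = 30, total_sold = 78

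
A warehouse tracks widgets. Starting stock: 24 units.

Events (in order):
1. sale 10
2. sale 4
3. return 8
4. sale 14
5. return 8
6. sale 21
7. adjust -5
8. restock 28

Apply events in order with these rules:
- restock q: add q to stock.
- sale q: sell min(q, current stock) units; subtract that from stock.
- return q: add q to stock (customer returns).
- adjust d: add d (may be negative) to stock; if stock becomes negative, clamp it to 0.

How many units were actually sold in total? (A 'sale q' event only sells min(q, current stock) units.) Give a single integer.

Processing events:
Start: stock = 24
  Event 1 (sale 10): sell min(10,24)=10. stock: 24 - 10 = 14. total_sold = 10
  Event 2 (sale 4): sell min(4,14)=4. stock: 14 - 4 = 10. total_sold = 14
  Event 3 (return 8): 10 + 8 = 18
  Event 4 (sale 14): sell min(14,18)=14. stock: 18 - 14 = 4. total_sold = 28
  Event 5 (return 8): 4 + 8 = 12
  Event 6 (sale 21): sell min(21,12)=12. stock: 12 - 12 = 0. total_sold = 40
  Event 7 (adjust -5): 0 + -5 = 0 (clamped to 0)
  Event 8 (restock 28): 0 + 28 = 28
Final: stock = 28, total_sold = 40

Answer: 40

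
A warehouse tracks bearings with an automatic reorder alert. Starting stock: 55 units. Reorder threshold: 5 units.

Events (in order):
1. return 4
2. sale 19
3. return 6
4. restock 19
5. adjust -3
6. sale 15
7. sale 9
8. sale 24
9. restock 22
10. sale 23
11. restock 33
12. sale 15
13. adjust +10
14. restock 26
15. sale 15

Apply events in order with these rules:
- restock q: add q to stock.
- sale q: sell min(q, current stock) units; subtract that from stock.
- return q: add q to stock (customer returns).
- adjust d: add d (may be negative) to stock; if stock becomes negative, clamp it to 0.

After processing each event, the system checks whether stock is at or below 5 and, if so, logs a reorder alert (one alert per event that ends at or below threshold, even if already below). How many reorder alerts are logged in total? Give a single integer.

Processing events:
Start: stock = 55
  Event 1 (return 4): 55 + 4 = 59
  Event 2 (sale 19): sell min(19,59)=19. stock: 59 - 19 = 40. total_sold = 19
  Event 3 (return 6): 40 + 6 = 46
  Event 4 (restock 19): 46 + 19 = 65
  Event 5 (adjust -3): 65 + -3 = 62
  Event 6 (sale 15): sell min(15,62)=15. stock: 62 - 15 = 47. total_sold = 34
  Event 7 (sale 9): sell min(9,47)=9. stock: 47 - 9 = 38. total_sold = 43
  Event 8 (sale 24): sell min(24,38)=24. stock: 38 - 24 = 14. total_sold = 67
  Event 9 (restock 22): 14 + 22 = 36
  Event 10 (sale 23): sell min(23,36)=23. stock: 36 - 23 = 13. total_sold = 90
  Event 11 (restock 33): 13 + 33 = 46
  Event 12 (sale 15): sell min(15,46)=15. stock: 46 - 15 = 31. total_sold = 105
  Event 13 (adjust +10): 31 + 10 = 41
  Event 14 (restock 26): 41 + 26 = 67
  Event 15 (sale 15): sell min(15,67)=15. stock: 67 - 15 = 52. total_sold = 120
Final: stock = 52, total_sold = 120

Checking against threshold 5:
  After event 1: stock=59 > 5
  After event 2: stock=40 > 5
  After event 3: stock=46 > 5
  After event 4: stock=65 > 5
  After event 5: stock=62 > 5
  After event 6: stock=47 > 5
  After event 7: stock=38 > 5
  After event 8: stock=14 > 5
  After event 9: stock=36 > 5
  After event 10: stock=13 > 5
  After event 11: stock=46 > 5
  After event 12: stock=31 > 5
  After event 13: stock=41 > 5
  After event 14: stock=67 > 5
  After event 15: stock=52 > 5
Alert events: []. Count = 0

Answer: 0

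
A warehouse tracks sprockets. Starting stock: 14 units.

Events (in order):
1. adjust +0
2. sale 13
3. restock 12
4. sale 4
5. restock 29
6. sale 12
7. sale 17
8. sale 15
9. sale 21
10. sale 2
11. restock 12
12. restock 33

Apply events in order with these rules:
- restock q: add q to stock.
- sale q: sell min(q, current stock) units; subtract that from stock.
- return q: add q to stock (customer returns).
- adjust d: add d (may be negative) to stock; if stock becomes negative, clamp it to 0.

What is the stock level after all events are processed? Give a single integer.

Processing events:
Start: stock = 14
  Event 1 (adjust +0): 14 + 0 = 14
  Event 2 (sale 13): sell min(13,14)=13. stock: 14 - 13 = 1. total_sold = 13
  Event 3 (restock 12): 1 + 12 = 13
  Event 4 (sale 4): sell min(4,13)=4. stock: 13 - 4 = 9. total_sold = 17
  Event 5 (restock 29): 9 + 29 = 38
  Event 6 (sale 12): sell min(12,38)=12. stock: 38 - 12 = 26. total_sold = 29
  Event 7 (sale 17): sell min(17,26)=17. stock: 26 - 17 = 9. total_sold = 46
  Event 8 (sale 15): sell min(15,9)=9. stock: 9 - 9 = 0. total_sold = 55
  Event 9 (sale 21): sell min(21,0)=0. stock: 0 - 0 = 0. total_sold = 55
  Event 10 (sale 2): sell min(2,0)=0. stock: 0 - 0 = 0. total_sold = 55
  Event 11 (restock 12): 0 + 12 = 12
  Event 12 (restock 33): 12 + 33 = 45
Final: stock = 45, total_sold = 55

Answer: 45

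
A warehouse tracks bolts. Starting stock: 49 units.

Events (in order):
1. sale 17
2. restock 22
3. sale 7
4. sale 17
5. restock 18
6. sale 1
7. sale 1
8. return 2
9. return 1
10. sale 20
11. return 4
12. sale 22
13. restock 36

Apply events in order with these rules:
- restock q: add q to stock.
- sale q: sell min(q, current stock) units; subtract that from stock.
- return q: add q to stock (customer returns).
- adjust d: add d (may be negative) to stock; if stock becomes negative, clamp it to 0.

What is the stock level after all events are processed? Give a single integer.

Answer: 47

Derivation:
Processing events:
Start: stock = 49
  Event 1 (sale 17): sell min(17,49)=17. stock: 49 - 17 = 32. total_sold = 17
  Event 2 (restock 22): 32 + 22 = 54
  Event 3 (sale 7): sell min(7,54)=7. stock: 54 - 7 = 47. total_sold = 24
  Event 4 (sale 17): sell min(17,47)=17. stock: 47 - 17 = 30. total_sold = 41
  Event 5 (restock 18): 30 + 18 = 48
  Event 6 (sale 1): sell min(1,48)=1. stock: 48 - 1 = 47. total_sold = 42
  Event 7 (sale 1): sell min(1,47)=1. stock: 47 - 1 = 46. total_sold = 43
  Event 8 (return 2): 46 + 2 = 48
  Event 9 (return 1): 48 + 1 = 49
  Event 10 (sale 20): sell min(20,49)=20. stock: 49 - 20 = 29. total_sold = 63
  Event 11 (return 4): 29 + 4 = 33
  Event 12 (sale 22): sell min(22,33)=22. stock: 33 - 22 = 11. total_sold = 85
  Event 13 (restock 36): 11 + 36 = 47
Final: stock = 47, total_sold = 85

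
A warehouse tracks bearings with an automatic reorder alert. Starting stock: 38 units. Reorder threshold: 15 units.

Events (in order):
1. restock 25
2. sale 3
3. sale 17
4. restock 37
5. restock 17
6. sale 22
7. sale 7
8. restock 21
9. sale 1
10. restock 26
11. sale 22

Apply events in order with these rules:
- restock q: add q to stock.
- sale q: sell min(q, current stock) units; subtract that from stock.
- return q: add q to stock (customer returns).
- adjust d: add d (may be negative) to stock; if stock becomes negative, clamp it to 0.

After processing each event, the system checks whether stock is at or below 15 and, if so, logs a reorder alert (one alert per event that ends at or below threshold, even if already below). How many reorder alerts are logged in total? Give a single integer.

Answer: 0

Derivation:
Processing events:
Start: stock = 38
  Event 1 (restock 25): 38 + 25 = 63
  Event 2 (sale 3): sell min(3,63)=3. stock: 63 - 3 = 60. total_sold = 3
  Event 3 (sale 17): sell min(17,60)=17. stock: 60 - 17 = 43. total_sold = 20
  Event 4 (restock 37): 43 + 37 = 80
  Event 5 (restock 17): 80 + 17 = 97
  Event 6 (sale 22): sell min(22,97)=22. stock: 97 - 22 = 75. total_sold = 42
  Event 7 (sale 7): sell min(7,75)=7. stock: 75 - 7 = 68. total_sold = 49
  Event 8 (restock 21): 68 + 21 = 89
  Event 9 (sale 1): sell min(1,89)=1. stock: 89 - 1 = 88. total_sold = 50
  Event 10 (restock 26): 88 + 26 = 114
  Event 11 (sale 22): sell min(22,114)=22. stock: 114 - 22 = 92. total_sold = 72
Final: stock = 92, total_sold = 72

Checking against threshold 15:
  After event 1: stock=63 > 15
  After event 2: stock=60 > 15
  After event 3: stock=43 > 15
  After event 4: stock=80 > 15
  After event 5: stock=97 > 15
  After event 6: stock=75 > 15
  After event 7: stock=68 > 15
  After event 8: stock=89 > 15
  After event 9: stock=88 > 15
  After event 10: stock=114 > 15
  After event 11: stock=92 > 15
Alert events: []. Count = 0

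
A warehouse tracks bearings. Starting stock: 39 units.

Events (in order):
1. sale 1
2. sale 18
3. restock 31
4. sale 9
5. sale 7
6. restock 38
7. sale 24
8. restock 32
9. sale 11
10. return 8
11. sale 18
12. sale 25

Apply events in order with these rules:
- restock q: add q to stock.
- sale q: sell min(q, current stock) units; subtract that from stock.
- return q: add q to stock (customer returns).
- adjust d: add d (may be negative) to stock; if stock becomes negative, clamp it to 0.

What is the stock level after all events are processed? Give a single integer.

Answer: 35

Derivation:
Processing events:
Start: stock = 39
  Event 1 (sale 1): sell min(1,39)=1. stock: 39 - 1 = 38. total_sold = 1
  Event 2 (sale 18): sell min(18,38)=18. stock: 38 - 18 = 20. total_sold = 19
  Event 3 (restock 31): 20 + 31 = 51
  Event 4 (sale 9): sell min(9,51)=9. stock: 51 - 9 = 42. total_sold = 28
  Event 5 (sale 7): sell min(7,42)=7. stock: 42 - 7 = 35. total_sold = 35
  Event 6 (restock 38): 35 + 38 = 73
  Event 7 (sale 24): sell min(24,73)=24. stock: 73 - 24 = 49. total_sold = 59
  Event 8 (restock 32): 49 + 32 = 81
  Event 9 (sale 11): sell min(11,81)=11. stock: 81 - 11 = 70. total_sold = 70
  Event 10 (return 8): 70 + 8 = 78
  Event 11 (sale 18): sell min(18,78)=18. stock: 78 - 18 = 60. total_sold = 88
  Event 12 (sale 25): sell min(25,60)=25. stock: 60 - 25 = 35. total_sold = 113
Final: stock = 35, total_sold = 113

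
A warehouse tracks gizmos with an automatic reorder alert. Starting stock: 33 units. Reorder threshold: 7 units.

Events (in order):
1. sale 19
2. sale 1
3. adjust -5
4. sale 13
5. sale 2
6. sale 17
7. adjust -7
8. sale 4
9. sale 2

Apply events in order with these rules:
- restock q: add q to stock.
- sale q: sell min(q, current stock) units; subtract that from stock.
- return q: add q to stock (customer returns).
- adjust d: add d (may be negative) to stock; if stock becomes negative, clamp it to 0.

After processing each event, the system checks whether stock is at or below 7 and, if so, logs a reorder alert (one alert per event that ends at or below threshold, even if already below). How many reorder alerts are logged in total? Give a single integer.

Processing events:
Start: stock = 33
  Event 1 (sale 19): sell min(19,33)=19. stock: 33 - 19 = 14. total_sold = 19
  Event 2 (sale 1): sell min(1,14)=1. stock: 14 - 1 = 13. total_sold = 20
  Event 3 (adjust -5): 13 + -5 = 8
  Event 4 (sale 13): sell min(13,8)=8. stock: 8 - 8 = 0. total_sold = 28
  Event 5 (sale 2): sell min(2,0)=0. stock: 0 - 0 = 0. total_sold = 28
  Event 6 (sale 17): sell min(17,0)=0. stock: 0 - 0 = 0. total_sold = 28
  Event 7 (adjust -7): 0 + -7 = 0 (clamped to 0)
  Event 8 (sale 4): sell min(4,0)=0. stock: 0 - 0 = 0. total_sold = 28
  Event 9 (sale 2): sell min(2,0)=0. stock: 0 - 0 = 0. total_sold = 28
Final: stock = 0, total_sold = 28

Checking against threshold 7:
  After event 1: stock=14 > 7
  After event 2: stock=13 > 7
  After event 3: stock=8 > 7
  After event 4: stock=0 <= 7 -> ALERT
  After event 5: stock=0 <= 7 -> ALERT
  After event 6: stock=0 <= 7 -> ALERT
  After event 7: stock=0 <= 7 -> ALERT
  After event 8: stock=0 <= 7 -> ALERT
  After event 9: stock=0 <= 7 -> ALERT
Alert events: [4, 5, 6, 7, 8, 9]. Count = 6

Answer: 6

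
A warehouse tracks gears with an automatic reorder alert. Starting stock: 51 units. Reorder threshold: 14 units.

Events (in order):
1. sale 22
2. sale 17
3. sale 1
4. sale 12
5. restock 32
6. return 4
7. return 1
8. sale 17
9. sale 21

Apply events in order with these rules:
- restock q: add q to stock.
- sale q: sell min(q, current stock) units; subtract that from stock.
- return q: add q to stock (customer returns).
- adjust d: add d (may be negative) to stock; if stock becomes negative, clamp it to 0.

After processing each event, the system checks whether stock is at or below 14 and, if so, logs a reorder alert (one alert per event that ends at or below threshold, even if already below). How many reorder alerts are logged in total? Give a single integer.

Processing events:
Start: stock = 51
  Event 1 (sale 22): sell min(22,51)=22. stock: 51 - 22 = 29. total_sold = 22
  Event 2 (sale 17): sell min(17,29)=17. stock: 29 - 17 = 12. total_sold = 39
  Event 3 (sale 1): sell min(1,12)=1. stock: 12 - 1 = 11. total_sold = 40
  Event 4 (sale 12): sell min(12,11)=11. stock: 11 - 11 = 0. total_sold = 51
  Event 5 (restock 32): 0 + 32 = 32
  Event 6 (return 4): 32 + 4 = 36
  Event 7 (return 1): 36 + 1 = 37
  Event 8 (sale 17): sell min(17,37)=17. stock: 37 - 17 = 20. total_sold = 68
  Event 9 (sale 21): sell min(21,20)=20. stock: 20 - 20 = 0. total_sold = 88
Final: stock = 0, total_sold = 88

Checking against threshold 14:
  After event 1: stock=29 > 14
  After event 2: stock=12 <= 14 -> ALERT
  After event 3: stock=11 <= 14 -> ALERT
  After event 4: stock=0 <= 14 -> ALERT
  After event 5: stock=32 > 14
  After event 6: stock=36 > 14
  After event 7: stock=37 > 14
  After event 8: stock=20 > 14
  After event 9: stock=0 <= 14 -> ALERT
Alert events: [2, 3, 4, 9]. Count = 4

Answer: 4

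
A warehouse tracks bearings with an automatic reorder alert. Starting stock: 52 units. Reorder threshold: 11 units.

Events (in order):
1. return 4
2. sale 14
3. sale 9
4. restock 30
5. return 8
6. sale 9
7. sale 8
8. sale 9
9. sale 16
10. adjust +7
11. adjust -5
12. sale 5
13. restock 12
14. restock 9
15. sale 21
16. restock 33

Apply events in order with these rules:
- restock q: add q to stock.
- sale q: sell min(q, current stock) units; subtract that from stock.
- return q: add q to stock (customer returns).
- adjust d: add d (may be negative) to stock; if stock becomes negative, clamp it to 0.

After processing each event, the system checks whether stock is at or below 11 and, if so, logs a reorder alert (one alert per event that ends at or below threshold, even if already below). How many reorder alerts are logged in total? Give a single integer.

Answer: 0

Derivation:
Processing events:
Start: stock = 52
  Event 1 (return 4): 52 + 4 = 56
  Event 2 (sale 14): sell min(14,56)=14. stock: 56 - 14 = 42. total_sold = 14
  Event 3 (sale 9): sell min(9,42)=9. stock: 42 - 9 = 33. total_sold = 23
  Event 4 (restock 30): 33 + 30 = 63
  Event 5 (return 8): 63 + 8 = 71
  Event 6 (sale 9): sell min(9,71)=9. stock: 71 - 9 = 62. total_sold = 32
  Event 7 (sale 8): sell min(8,62)=8. stock: 62 - 8 = 54. total_sold = 40
  Event 8 (sale 9): sell min(9,54)=9. stock: 54 - 9 = 45. total_sold = 49
  Event 9 (sale 16): sell min(16,45)=16. stock: 45 - 16 = 29. total_sold = 65
  Event 10 (adjust +7): 29 + 7 = 36
  Event 11 (adjust -5): 36 + -5 = 31
  Event 12 (sale 5): sell min(5,31)=5. stock: 31 - 5 = 26. total_sold = 70
  Event 13 (restock 12): 26 + 12 = 38
  Event 14 (restock 9): 38 + 9 = 47
  Event 15 (sale 21): sell min(21,47)=21. stock: 47 - 21 = 26. total_sold = 91
  Event 16 (restock 33): 26 + 33 = 59
Final: stock = 59, total_sold = 91

Checking against threshold 11:
  After event 1: stock=56 > 11
  After event 2: stock=42 > 11
  After event 3: stock=33 > 11
  After event 4: stock=63 > 11
  After event 5: stock=71 > 11
  After event 6: stock=62 > 11
  After event 7: stock=54 > 11
  After event 8: stock=45 > 11
  After event 9: stock=29 > 11
  After event 10: stock=36 > 11
  After event 11: stock=31 > 11
  After event 12: stock=26 > 11
  After event 13: stock=38 > 11
  After event 14: stock=47 > 11
  After event 15: stock=26 > 11
  After event 16: stock=59 > 11
Alert events: []. Count = 0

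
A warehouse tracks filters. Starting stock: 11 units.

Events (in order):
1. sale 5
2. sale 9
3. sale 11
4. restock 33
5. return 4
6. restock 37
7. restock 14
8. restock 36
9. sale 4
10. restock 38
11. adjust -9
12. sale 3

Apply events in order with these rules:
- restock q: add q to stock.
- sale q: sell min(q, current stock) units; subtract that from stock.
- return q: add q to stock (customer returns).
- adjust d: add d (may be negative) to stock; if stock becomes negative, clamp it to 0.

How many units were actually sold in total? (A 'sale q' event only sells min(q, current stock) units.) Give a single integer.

Answer: 18

Derivation:
Processing events:
Start: stock = 11
  Event 1 (sale 5): sell min(5,11)=5. stock: 11 - 5 = 6. total_sold = 5
  Event 2 (sale 9): sell min(9,6)=6. stock: 6 - 6 = 0. total_sold = 11
  Event 3 (sale 11): sell min(11,0)=0. stock: 0 - 0 = 0. total_sold = 11
  Event 4 (restock 33): 0 + 33 = 33
  Event 5 (return 4): 33 + 4 = 37
  Event 6 (restock 37): 37 + 37 = 74
  Event 7 (restock 14): 74 + 14 = 88
  Event 8 (restock 36): 88 + 36 = 124
  Event 9 (sale 4): sell min(4,124)=4. stock: 124 - 4 = 120. total_sold = 15
  Event 10 (restock 38): 120 + 38 = 158
  Event 11 (adjust -9): 158 + -9 = 149
  Event 12 (sale 3): sell min(3,149)=3. stock: 149 - 3 = 146. total_sold = 18
Final: stock = 146, total_sold = 18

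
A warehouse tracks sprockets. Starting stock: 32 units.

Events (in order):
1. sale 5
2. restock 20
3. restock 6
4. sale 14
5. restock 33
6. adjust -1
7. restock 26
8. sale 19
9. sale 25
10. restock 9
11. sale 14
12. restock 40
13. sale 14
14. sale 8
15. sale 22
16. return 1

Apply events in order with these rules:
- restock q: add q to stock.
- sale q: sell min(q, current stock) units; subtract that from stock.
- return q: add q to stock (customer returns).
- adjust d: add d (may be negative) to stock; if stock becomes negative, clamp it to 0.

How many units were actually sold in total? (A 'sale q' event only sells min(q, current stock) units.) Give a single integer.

Answer: 121

Derivation:
Processing events:
Start: stock = 32
  Event 1 (sale 5): sell min(5,32)=5. stock: 32 - 5 = 27. total_sold = 5
  Event 2 (restock 20): 27 + 20 = 47
  Event 3 (restock 6): 47 + 6 = 53
  Event 4 (sale 14): sell min(14,53)=14. stock: 53 - 14 = 39. total_sold = 19
  Event 5 (restock 33): 39 + 33 = 72
  Event 6 (adjust -1): 72 + -1 = 71
  Event 7 (restock 26): 71 + 26 = 97
  Event 8 (sale 19): sell min(19,97)=19. stock: 97 - 19 = 78. total_sold = 38
  Event 9 (sale 25): sell min(25,78)=25. stock: 78 - 25 = 53. total_sold = 63
  Event 10 (restock 9): 53 + 9 = 62
  Event 11 (sale 14): sell min(14,62)=14. stock: 62 - 14 = 48. total_sold = 77
  Event 12 (restock 40): 48 + 40 = 88
  Event 13 (sale 14): sell min(14,88)=14. stock: 88 - 14 = 74. total_sold = 91
  Event 14 (sale 8): sell min(8,74)=8. stock: 74 - 8 = 66. total_sold = 99
  Event 15 (sale 22): sell min(22,66)=22. stock: 66 - 22 = 44. total_sold = 121
  Event 16 (return 1): 44 + 1 = 45
Final: stock = 45, total_sold = 121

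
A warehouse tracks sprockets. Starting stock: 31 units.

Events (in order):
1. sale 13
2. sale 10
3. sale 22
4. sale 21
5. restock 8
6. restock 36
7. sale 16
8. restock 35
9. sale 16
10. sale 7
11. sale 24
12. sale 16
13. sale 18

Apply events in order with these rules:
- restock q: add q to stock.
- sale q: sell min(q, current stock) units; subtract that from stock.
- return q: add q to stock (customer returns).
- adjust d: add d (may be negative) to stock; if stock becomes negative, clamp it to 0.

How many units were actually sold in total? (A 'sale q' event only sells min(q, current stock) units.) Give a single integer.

Processing events:
Start: stock = 31
  Event 1 (sale 13): sell min(13,31)=13. stock: 31 - 13 = 18. total_sold = 13
  Event 2 (sale 10): sell min(10,18)=10. stock: 18 - 10 = 8. total_sold = 23
  Event 3 (sale 22): sell min(22,8)=8. stock: 8 - 8 = 0. total_sold = 31
  Event 4 (sale 21): sell min(21,0)=0. stock: 0 - 0 = 0. total_sold = 31
  Event 5 (restock 8): 0 + 8 = 8
  Event 6 (restock 36): 8 + 36 = 44
  Event 7 (sale 16): sell min(16,44)=16. stock: 44 - 16 = 28. total_sold = 47
  Event 8 (restock 35): 28 + 35 = 63
  Event 9 (sale 16): sell min(16,63)=16. stock: 63 - 16 = 47. total_sold = 63
  Event 10 (sale 7): sell min(7,47)=7. stock: 47 - 7 = 40. total_sold = 70
  Event 11 (sale 24): sell min(24,40)=24. stock: 40 - 24 = 16. total_sold = 94
  Event 12 (sale 16): sell min(16,16)=16. stock: 16 - 16 = 0. total_sold = 110
  Event 13 (sale 18): sell min(18,0)=0. stock: 0 - 0 = 0. total_sold = 110
Final: stock = 0, total_sold = 110

Answer: 110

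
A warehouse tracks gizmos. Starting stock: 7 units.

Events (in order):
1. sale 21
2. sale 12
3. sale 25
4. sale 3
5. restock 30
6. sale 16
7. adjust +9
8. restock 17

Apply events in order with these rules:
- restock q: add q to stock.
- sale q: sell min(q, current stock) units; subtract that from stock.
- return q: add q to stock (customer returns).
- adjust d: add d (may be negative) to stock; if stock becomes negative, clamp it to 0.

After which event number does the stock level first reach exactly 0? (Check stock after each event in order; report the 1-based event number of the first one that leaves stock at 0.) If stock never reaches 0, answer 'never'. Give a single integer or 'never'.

Processing events:
Start: stock = 7
  Event 1 (sale 21): sell min(21,7)=7. stock: 7 - 7 = 0. total_sold = 7
  Event 2 (sale 12): sell min(12,0)=0. stock: 0 - 0 = 0. total_sold = 7
  Event 3 (sale 25): sell min(25,0)=0. stock: 0 - 0 = 0. total_sold = 7
  Event 4 (sale 3): sell min(3,0)=0. stock: 0 - 0 = 0. total_sold = 7
  Event 5 (restock 30): 0 + 30 = 30
  Event 6 (sale 16): sell min(16,30)=16. stock: 30 - 16 = 14. total_sold = 23
  Event 7 (adjust +9): 14 + 9 = 23
  Event 8 (restock 17): 23 + 17 = 40
Final: stock = 40, total_sold = 23

First zero at event 1.

Answer: 1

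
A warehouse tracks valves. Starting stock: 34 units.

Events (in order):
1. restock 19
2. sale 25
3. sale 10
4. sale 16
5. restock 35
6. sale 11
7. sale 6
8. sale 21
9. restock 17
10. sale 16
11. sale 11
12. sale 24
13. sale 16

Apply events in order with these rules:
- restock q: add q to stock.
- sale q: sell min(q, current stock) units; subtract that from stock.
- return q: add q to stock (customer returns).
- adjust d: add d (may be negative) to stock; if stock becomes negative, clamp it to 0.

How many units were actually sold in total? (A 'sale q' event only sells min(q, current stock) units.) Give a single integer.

Answer: 105

Derivation:
Processing events:
Start: stock = 34
  Event 1 (restock 19): 34 + 19 = 53
  Event 2 (sale 25): sell min(25,53)=25. stock: 53 - 25 = 28. total_sold = 25
  Event 3 (sale 10): sell min(10,28)=10. stock: 28 - 10 = 18. total_sold = 35
  Event 4 (sale 16): sell min(16,18)=16. stock: 18 - 16 = 2. total_sold = 51
  Event 5 (restock 35): 2 + 35 = 37
  Event 6 (sale 11): sell min(11,37)=11. stock: 37 - 11 = 26. total_sold = 62
  Event 7 (sale 6): sell min(6,26)=6. stock: 26 - 6 = 20. total_sold = 68
  Event 8 (sale 21): sell min(21,20)=20. stock: 20 - 20 = 0. total_sold = 88
  Event 9 (restock 17): 0 + 17 = 17
  Event 10 (sale 16): sell min(16,17)=16. stock: 17 - 16 = 1. total_sold = 104
  Event 11 (sale 11): sell min(11,1)=1. stock: 1 - 1 = 0. total_sold = 105
  Event 12 (sale 24): sell min(24,0)=0. stock: 0 - 0 = 0. total_sold = 105
  Event 13 (sale 16): sell min(16,0)=0. stock: 0 - 0 = 0. total_sold = 105
Final: stock = 0, total_sold = 105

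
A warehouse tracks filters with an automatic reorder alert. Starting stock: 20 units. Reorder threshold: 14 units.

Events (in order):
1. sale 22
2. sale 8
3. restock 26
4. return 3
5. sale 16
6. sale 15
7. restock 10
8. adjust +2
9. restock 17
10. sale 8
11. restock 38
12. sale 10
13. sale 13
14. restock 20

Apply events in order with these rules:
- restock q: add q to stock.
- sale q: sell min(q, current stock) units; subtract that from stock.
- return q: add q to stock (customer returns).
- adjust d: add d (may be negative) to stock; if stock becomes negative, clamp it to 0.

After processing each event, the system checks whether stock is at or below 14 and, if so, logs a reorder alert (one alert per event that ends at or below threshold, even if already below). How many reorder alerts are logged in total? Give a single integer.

Processing events:
Start: stock = 20
  Event 1 (sale 22): sell min(22,20)=20. stock: 20 - 20 = 0. total_sold = 20
  Event 2 (sale 8): sell min(8,0)=0. stock: 0 - 0 = 0. total_sold = 20
  Event 3 (restock 26): 0 + 26 = 26
  Event 4 (return 3): 26 + 3 = 29
  Event 5 (sale 16): sell min(16,29)=16. stock: 29 - 16 = 13. total_sold = 36
  Event 6 (sale 15): sell min(15,13)=13. stock: 13 - 13 = 0. total_sold = 49
  Event 7 (restock 10): 0 + 10 = 10
  Event 8 (adjust +2): 10 + 2 = 12
  Event 9 (restock 17): 12 + 17 = 29
  Event 10 (sale 8): sell min(8,29)=8. stock: 29 - 8 = 21. total_sold = 57
  Event 11 (restock 38): 21 + 38 = 59
  Event 12 (sale 10): sell min(10,59)=10. stock: 59 - 10 = 49. total_sold = 67
  Event 13 (sale 13): sell min(13,49)=13. stock: 49 - 13 = 36. total_sold = 80
  Event 14 (restock 20): 36 + 20 = 56
Final: stock = 56, total_sold = 80

Checking against threshold 14:
  After event 1: stock=0 <= 14 -> ALERT
  After event 2: stock=0 <= 14 -> ALERT
  After event 3: stock=26 > 14
  After event 4: stock=29 > 14
  After event 5: stock=13 <= 14 -> ALERT
  After event 6: stock=0 <= 14 -> ALERT
  After event 7: stock=10 <= 14 -> ALERT
  After event 8: stock=12 <= 14 -> ALERT
  After event 9: stock=29 > 14
  After event 10: stock=21 > 14
  After event 11: stock=59 > 14
  After event 12: stock=49 > 14
  After event 13: stock=36 > 14
  After event 14: stock=56 > 14
Alert events: [1, 2, 5, 6, 7, 8]. Count = 6

Answer: 6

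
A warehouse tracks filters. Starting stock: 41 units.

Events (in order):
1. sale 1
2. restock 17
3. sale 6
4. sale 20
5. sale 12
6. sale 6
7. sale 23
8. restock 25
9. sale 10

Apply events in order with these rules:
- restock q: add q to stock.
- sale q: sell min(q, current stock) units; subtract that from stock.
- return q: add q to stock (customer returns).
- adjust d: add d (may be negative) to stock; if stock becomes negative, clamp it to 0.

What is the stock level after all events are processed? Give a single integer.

Answer: 15

Derivation:
Processing events:
Start: stock = 41
  Event 1 (sale 1): sell min(1,41)=1. stock: 41 - 1 = 40. total_sold = 1
  Event 2 (restock 17): 40 + 17 = 57
  Event 3 (sale 6): sell min(6,57)=6. stock: 57 - 6 = 51. total_sold = 7
  Event 4 (sale 20): sell min(20,51)=20. stock: 51 - 20 = 31. total_sold = 27
  Event 5 (sale 12): sell min(12,31)=12. stock: 31 - 12 = 19. total_sold = 39
  Event 6 (sale 6): sell min(6,19)=6. stock: 19 - 6 = 13. total_sold = 45
  Event 7 (sale 23): sell min(23,13)=13. stock: 13 - 13 = 0. total_sold = 58
  Event 8 (restock 25): 0 + 25 = 25
  Event 9 (sale 10): sell min(10,25)=10. stock: 25 - 10 = 15. total_sold = 68
Final: stock = 15, total_sold = 68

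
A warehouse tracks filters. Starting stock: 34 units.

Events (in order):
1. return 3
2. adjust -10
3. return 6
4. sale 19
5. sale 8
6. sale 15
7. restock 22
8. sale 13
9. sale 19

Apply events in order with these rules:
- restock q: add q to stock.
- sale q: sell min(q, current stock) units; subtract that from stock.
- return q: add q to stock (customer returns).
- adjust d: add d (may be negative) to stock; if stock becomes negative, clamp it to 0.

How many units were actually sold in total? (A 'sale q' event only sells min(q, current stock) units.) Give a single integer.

Processing events:
Start: stock = 34
  Event 1 (return 3): 34 + 3 = 37
  Event 2 (adjust -10): 37 + -10 = 27
  Event 3 (return 6): 27 + 6 = 33
  Event 4 (sale 19): sell min(19,33)=19. stock: 33 - 19 = 14. total_sold = 19
  Event 5 (sale 8): sell min(8,14)=8. stock: 14 - 8 = 6. total_sold = 27
  Event 6 (sale 15): sell min(15,6)=6. stock: 6 - 6 = 0. total_sold = 33
  Event 7 (restock 22): 0 + 22 = 22
  Event 8 (sale 13): sell min(13,22)=13. stock: 22 - 13 = 9. total_sold = 46
  Event 9 (sale 19): sell min(19,9)=9. stock: 9 - 9 = 0. total_sold = 55
Final: stock = 0, total_sold = 55

Answer: 55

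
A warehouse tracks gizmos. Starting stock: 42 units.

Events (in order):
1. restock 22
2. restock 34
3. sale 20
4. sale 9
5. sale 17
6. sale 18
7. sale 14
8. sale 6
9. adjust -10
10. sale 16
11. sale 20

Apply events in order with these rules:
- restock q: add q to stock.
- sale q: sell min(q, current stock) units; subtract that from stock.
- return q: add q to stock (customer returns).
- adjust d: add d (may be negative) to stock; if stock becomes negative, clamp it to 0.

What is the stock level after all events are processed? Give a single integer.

Answer: 0

Derivation:
Processing events:
Start: stock = 42
  Event 1 (restock 22): 42 + 22 = 64
  Event 2 (restock 34): 64 + 34 = 98
  Event 3 (sale 20): sell min(20,98)=20. stock: 98 - 20 = 78. total_sold = 20
  Event 4 (sale 9): sell min(9,78)=9. stock: 78 - 9 = 69. total_sold = 29
  Event 5 (sale 17): sell min(17,69)=17. stock: 69 - 17 = 52. total_sold = 46
  Event 6 (sale 18): sell min(18,52)=18. stock: 52 - 18 = 34. total_sold = 64
  Event 7 (sale 14): sell min(14,34)=14. stock: 34 - 14 = 20. total_sold = 78
  Event 8 (sale 6): sell min(6,20)=6. stock: 20 - 6 = 14. total_sold = 84
  Event 9 (adjust -10): 14 + -10 = 4
  Event 10 (sale 16): sell min(16,4)=4. stock: 4 - 4 = 0. total_sold = 88
  Event 11 (sale 20): sell min(20,0)=0. stock: 0 - 0 = 0. total_sold = 88
Final: stock = 0, total_sold = 88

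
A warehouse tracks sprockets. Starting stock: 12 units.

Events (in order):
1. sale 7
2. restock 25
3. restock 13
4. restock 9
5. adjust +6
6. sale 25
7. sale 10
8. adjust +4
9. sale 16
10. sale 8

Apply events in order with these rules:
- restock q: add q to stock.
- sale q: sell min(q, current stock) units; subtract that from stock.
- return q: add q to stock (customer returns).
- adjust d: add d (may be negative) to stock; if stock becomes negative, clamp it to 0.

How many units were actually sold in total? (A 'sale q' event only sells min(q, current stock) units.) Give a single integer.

Processing events:
Start: stock = 12
  Event 1 (sale 7): sell min(7,12)=7. stock: 12 - 7 = 5. total_sold = 7
  Event 2 (restock 25): 5 + 25 = 30
  Event 3 (restock 13): 30 + 13 = 43
  Event 4 (restock 9): 43 + 9 = 52
  Event 5 (adjust +6): 52 + 6 = 58
  Event 6 (sale 25): sell min(25,58)=25. stock: 58 - 25 = 33. total_sold = 32
  Event 7 (sale 10): sell min(10,33)=10. stock: 33 - 10 = 23. total_sold = 42
  Event 8 (adjust +4): 23 + 4 = 27
  Event 9 (sale 16): sell min(16,27)=16. stock: 27 - 16 = 11. total_sold = 58
  Event 10 (sale 8): sell min(8,11)=8. stock: 11 - 8 = 3. total_sold = 66
Final: stock = 3, total_sold = 66

Answer: 66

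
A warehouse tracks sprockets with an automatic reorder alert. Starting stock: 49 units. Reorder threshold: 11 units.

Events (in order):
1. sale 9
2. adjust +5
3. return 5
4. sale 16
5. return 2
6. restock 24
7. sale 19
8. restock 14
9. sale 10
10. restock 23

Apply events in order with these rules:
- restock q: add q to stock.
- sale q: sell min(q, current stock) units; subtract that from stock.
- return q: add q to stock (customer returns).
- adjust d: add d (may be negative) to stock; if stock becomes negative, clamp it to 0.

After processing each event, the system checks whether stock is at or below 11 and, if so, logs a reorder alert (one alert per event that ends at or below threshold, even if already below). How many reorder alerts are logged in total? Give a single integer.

Processing events:
Start: stock = 49
  Event 1 (sale 9): sell min(9,49)=9. stock: 49 - 9 = 40. total_sold = 9
  Event 2 (adjust +5): 40 + 5 = 45
  Event 3 (return 5): 45 + 5 = 50
  Event 4 (sale 16): sell min(16,50)=16. stock: 50 - 16 = 34. total_sold = 25
  Event 5 (return 2): 34 + 2 = 36
  Event 6 (restock 24): 36 + 24 = 60
  Event 7 (sale 19): sell min(19,60)=19. stock: 60 - 19 = 41. total_sold = 44
  Event 8 (restock 14): 41 + 14 = 55
  Event 9 (sale 10): sell min(10,55)=10. stock: 55 - 10 = 45. total_sold = 54
  Event 10 (restock 23): 45 + 23 = 68
Final: stock = 68, total_sold = 54

Checking against threshold 11:
  After event 1: stock=40 > 11
  After event 2: stock=45 > 11
  After event 3: stock=50 > 11
  After event 4: stock=34 > 11
  After event 5: stock=36 > 11
  After event 6: stock=60 > 11
  After event 7: stock=41 > 11
  After event 8: stock=55 > 11
  After event 9: stock=45 > 11
  After event 10: stock=68 > 11
Alert events: []. Count = 0

Answer: 0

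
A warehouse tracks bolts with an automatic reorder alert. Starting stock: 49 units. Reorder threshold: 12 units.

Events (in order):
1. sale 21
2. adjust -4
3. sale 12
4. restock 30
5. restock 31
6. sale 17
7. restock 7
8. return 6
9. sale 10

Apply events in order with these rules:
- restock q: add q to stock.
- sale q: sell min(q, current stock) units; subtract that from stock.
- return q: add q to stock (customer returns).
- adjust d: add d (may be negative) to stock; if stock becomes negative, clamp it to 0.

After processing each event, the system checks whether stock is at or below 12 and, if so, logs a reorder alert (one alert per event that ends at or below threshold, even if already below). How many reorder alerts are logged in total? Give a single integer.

Processing events:
Start: stock = 49
  Event 1 (sale 21): sell min(21,49)=21. stock: 49 - 21 = 28. total_sold = 21
  Event 2 (adjust -4): 28 + -4 = 24
  Event 3 (sale 12): sell min(12,24)=12. stock: 24 - 12 = 12. total_sold = 33
  Event 4 (restock 30): 12 + 30 = 42
  Event 5 (restock 31): 42 + 31 = 73
  Event 6 (sale 17): sell min(17,73)=17. stock: 73 - 17 = 56. total_sold = 50
  Event 7 (restock 7): 56 + 7 = 63
  Event 8 (return 6): 63 + 6 = 69
  Event 9 (sale 10): sell min(10,69)=10. stock: 69 - 10 = 59. total_sold = 60
Final: stock = 59, total_sold = 60

Checking against threshold 12:
  After event 1: stock=28 > 12
  After event 2: stock=24 > 12
  After event 3: stock=12 <= 12 -> ALERT
  After event 4: stock=42 > 12
  After event 5: stock=73 > 12
  After event 6: stock=56 > 12
  After event 7: stock=63 > 12
  After event 8: stock=69 > 12
  After event 9: stock=59 > 12
Alert events: [3]. Count = 1

Answer: 1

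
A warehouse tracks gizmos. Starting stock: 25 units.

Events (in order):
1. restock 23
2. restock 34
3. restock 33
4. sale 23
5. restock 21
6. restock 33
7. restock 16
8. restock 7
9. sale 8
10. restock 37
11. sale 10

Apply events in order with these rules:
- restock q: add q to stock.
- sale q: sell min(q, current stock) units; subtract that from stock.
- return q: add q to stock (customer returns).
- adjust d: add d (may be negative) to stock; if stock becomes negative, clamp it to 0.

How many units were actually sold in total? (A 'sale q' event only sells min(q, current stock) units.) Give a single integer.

Processing events:
Start: stock = 25
  Event 1 (restock 23): 25 + 23 = 48
  Event 2 (restock 34): 48 + 34 = 82
  Event 3 (restock 33): 82 + 33 = 115
  Event 4 (sale 23): sell min(23,115)=23. stock: 115 - 23 = 92. total_sold = 23
  Event 5 (restock 21): 92 + 21 = 113
  Event 6 (restock 33): 113 + 33 = 146
  Event 7 (restock 16): 146 + 16 = 162
  Event 8 (restock 7): 162 + 7 = 169
  Event 9 (sale 8): sell min(8,169)=8. stock: 169 - 8 = 161. total_sold = 31
  Event 10 (restock 37): 161 + 37 = 198
  Event 11 (sale 10): sell min(10,198)=10. stock: 198 - 10 = 188. total_sold = 41
Final: stock = 188, total_sold = 41

Answer: 41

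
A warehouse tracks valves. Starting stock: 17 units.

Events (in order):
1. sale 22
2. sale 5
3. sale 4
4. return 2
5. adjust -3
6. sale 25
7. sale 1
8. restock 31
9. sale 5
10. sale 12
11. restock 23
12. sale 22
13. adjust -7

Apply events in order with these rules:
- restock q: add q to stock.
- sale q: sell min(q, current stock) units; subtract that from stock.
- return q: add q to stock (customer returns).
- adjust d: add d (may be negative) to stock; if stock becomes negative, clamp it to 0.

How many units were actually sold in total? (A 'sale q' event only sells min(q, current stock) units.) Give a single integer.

Processing events:
Start: stock = 17
  Event 1 (sale 22): sell min(22,17)=17. stock: 17 - 17 = 0. total_sold = 17
  Event 2 (sale 5): sell min(5,0)=0. stock: 0 - 0 = 0. total_sold = 17
  Event 3 (sale 4): sell min(4,0)=0. stock: 0 - 0 = 0. total_sold = 17
  Event 4 (return 2): 0 + 2 = 2
  Event 5 (adjust -3): 2 + -3 = 0 (clamped to 0)
  Event 6 (sale 25): sell min(25,0)=0. stock: 0 - 0 = 0. total_sold = 17
  Event 7 (sale 1): sell min(1,0)=0. stock: 0 - 0 = 0. total_sold = 17
  Event 8 (restock 31): 0 + 31 = 31
  Event 9 (sale 5): sell min(5,31)=5. stock: 31 - 5 = 26. total_sold = 22
  Event 10 (sale 12): sell min(12,26)=12. stock: 26 - 12 = 14. total_sold = 34
  Event 11 (restock 23): 14 + 23 = 37
  Event 12 (sale 22): sell min(22,37)=22. stock: 37 - 22 = 15. total_sold = 56
  Event 13 (adjust -7): 15 + -7 = 8
Final: stock = 8, total_sold = 56

Answer: 56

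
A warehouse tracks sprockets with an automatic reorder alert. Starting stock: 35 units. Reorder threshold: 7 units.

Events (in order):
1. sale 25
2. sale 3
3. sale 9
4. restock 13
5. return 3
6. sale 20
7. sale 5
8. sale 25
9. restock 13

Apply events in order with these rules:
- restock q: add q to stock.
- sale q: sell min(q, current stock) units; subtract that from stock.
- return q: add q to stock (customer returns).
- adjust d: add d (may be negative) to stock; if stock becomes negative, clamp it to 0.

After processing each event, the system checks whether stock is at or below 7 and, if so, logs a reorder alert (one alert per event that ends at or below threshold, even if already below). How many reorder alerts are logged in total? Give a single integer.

Answer: 5

Derivation:
Processing events:
Start: stock = 35
  Event 1 (sale 25): sell min(25,35)=25. stock: 35 - 25 = 10. total_sold = 25
  Event 2 (sale 3): sell min(3,10)=3. stock: 10 - 3 = 7. total_sold = 28
  Event 3 (sale 9): sell min(9,7)=7. stock: 7 - 7 = 0. total_sold = 35
  Event 4 (restock 13): 0 + 13 = 13
  Event 5 (return 3): 13 + 3 = 16
  Event 6 (sale 20): sell min(20,16)=16. stock: 16 - 16 = 0. total_sold = 51
  Event 7 (sale 5): sell min(5,0)=0. stock: 0 - 0 = 0. total_sold = 51
  Event 8 (sale 25): sell min(25,0)=0. stock: 0 - 0 = 0. total_sold = 51
  Event 9 (restock 13): 0 + 13 = 13
Final: stock = 13, total_sold = 51

Checking against threshold 7:
  After event 1: stock=10 > 7
  After event 2: stock=7 <= 7 -> ALERT
  After event 3: stock=0 <= 7 -> ALERT
  After event 4: stock=13 > 7
  After event 5: stock=16 > 7
  After event 6: stock=0 <= 7 -> ALERT
  After event 7: stock=0 <= 7 -> ALERT
  After event 8: stock=0 <= 7 -> ALERT
  After event 9: stock=13 > 7
Alert events: [2, 3, 6, 7, 8]. Count = 5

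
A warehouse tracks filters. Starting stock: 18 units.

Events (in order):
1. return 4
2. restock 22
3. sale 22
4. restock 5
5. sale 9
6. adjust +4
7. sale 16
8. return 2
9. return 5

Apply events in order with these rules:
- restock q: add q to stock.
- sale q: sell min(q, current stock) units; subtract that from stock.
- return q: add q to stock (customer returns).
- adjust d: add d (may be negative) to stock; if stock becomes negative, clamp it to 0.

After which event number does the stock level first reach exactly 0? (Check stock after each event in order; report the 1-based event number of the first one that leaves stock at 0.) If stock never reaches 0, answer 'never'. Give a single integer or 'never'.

Processing events:
Start: stock = 18
  Event 1 (return 4): 18 + 4 = 22
  Event 2 (restock 22): 22 + 22 = 44
  Event 3 (sale 22): sell min(22,44)=22. stock: 44 - 22 = 22. total_sold = 22
  Event 4 (restock 5): 22 + 5 = 27
  Event 5 (sale 9): sell min(9,27)=9. stock: 27 - 9 = 18. total_sold = 31
  Event 6 (adjust +4): 18 + 4 = 22
  Event 7 (sale 16): sell min(16,22)=16. stock: 22 - 16 = 6. total_sold = 47
  Event 8 (return 2): 6 + 2 = 8
  Event 9 (return 5): 8 + 5 = 13
Final: stock = 13, total_sold = 47

Stock never reaches 0.

Answer: never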